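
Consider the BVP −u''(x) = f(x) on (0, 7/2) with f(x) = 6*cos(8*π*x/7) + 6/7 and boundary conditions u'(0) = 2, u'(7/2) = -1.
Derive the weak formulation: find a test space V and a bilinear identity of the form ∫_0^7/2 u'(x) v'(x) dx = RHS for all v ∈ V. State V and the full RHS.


V = H^1(0, 7/2) (v unrestricted at boundary; u is determined up to an additive constant); weak form: ∫_0^7/2 u'v' dx = ∫_0^7/2 (6*cos(8*π*x/7) + 6/7) v dx − v(7/2) − 2·v(0) for all v ∈ V.

Multiply both sides by a test function v and integrate from 0 to 7/2:
  ∫_0^7/2 −u''(x) v(x) dx = ∫_0^7/2 f(x) v(x) dx.
Integrate the LHS by parts once:
  ∫_0^7/2 −u'' v dx = −[u'(x) v(x)]_0^7/2 + ∫_0^7/2 u'(x) v'(x) dx.
Thus ∫_0^7/2 u'(x) v'(x) dx = ∫_0^7/2 f(x) v(x) dx + [u'(x) v(x)]_0^7/2.
Choose V so that boundary terms are either known or forced to vanish.
u has inhomogeneous Neumann u'(0) = 2, u'(7/2) = -1. [u' v]_0^7/2 = (-1)·v(7/2) − (2)·v(0) = − v(7/2) − 2·v(0). Take V = H^1(0, 7/2); boundary term becomes part of RHS.
Weak formulation: find u (satisfying any essential BC) such that ∫_0^7/2 u'(x) v'(x) dx = ∫_0^7/2 f v dx − v(7/2) − 2·v(0) for all v ∈ V (Neumann data are natural BCs: they enter the RHS as boundary terms).
Substituting f(x) = 6*cos(8*π*x/7) + 6/7, the right-hand side is ∫_0^7/2 (6*cos(8*π*x/7) + 6/7) v dx − v(7/2) − 2·v(0).
Compatibility check (pure Neumann): taking v ≡ 1 ∈ V gives 0 = ∫_0^7/2 f dx + (-1) − (2), i.e. ∫_0^7/2 f dx must equal u'(0) − u'(7/2) = 3. Indeed ∫_0^7/2 (6*cos(8*π*x/7) + 6/7) dx = 3, so the data are compatible. The solution is then unique only up to an additive constant (fix it e.g. by requiring ∫_0^7/2 u dx = 0).


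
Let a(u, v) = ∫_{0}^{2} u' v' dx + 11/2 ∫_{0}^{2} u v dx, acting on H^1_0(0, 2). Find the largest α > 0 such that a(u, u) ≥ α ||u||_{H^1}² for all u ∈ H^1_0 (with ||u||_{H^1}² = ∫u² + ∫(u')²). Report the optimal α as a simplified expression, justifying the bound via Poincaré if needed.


α = 1

Coercivity of a(·,·) on H^1_0(0, 2) means a(u, u) ≥ α ||u||_{H^1}² for every u ∈ H^1_0.
The interval has length L = 2, and Poincaré/coercivity depend only on L. Here a(u, u) = ∫(u')² + (11/2)·∫u².
Here c = 11/2 ≥ 1, so a(u,u) = ∫(u')² + c∫u² ≥ ∫(u')² + ∫u² = ||u||_{H^1}², i.e. α = 1 works. No larger α is possible: a(u,u) ≥ α||u||_{H^1}² means (1−α)∫(u')² ≥ (α−c)∫u², and for the modes u_n = sin(nπ(x−x₀)/L) (x₀ the left endpoint) one has ∫u_n²/∫(u_n')² = (L/(nπ))² → 0, so a(u_n,u_n)/||u_n||_{H^1}² → 1. Hence the optimal constant is α = 1.
Therefore α = 1.


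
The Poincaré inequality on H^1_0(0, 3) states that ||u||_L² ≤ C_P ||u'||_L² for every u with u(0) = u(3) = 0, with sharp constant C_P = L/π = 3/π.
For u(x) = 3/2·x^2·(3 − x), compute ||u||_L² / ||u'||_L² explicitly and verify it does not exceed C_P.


||u||_L² / ||u'||_L² = 3*sqrt(14)/14 < C_P = 3/π.

u(x) = 3/2·x^2·(3 − x), so u'(x) = 9*x*(2 - x)/2.
u(x) = 3/2·x^2·(3 − x) vanishes at x = 0 and x = 3, so u ∈ H^1_0(0, 3). Differentiate via the product rule and integrate the resulting polynomials term by term.
  ∫_0^3 u² dx = ∫_0^3 (9*x^6/4 - 27*x^5/2 + 81*x^4/4) dx. Term by term:
    ∫_0^3 9*x^6/4 dx = 19683/28;  ∫_0^3 -27*x^5/2 dx = -6561/4;  ∫_0^3 81*x^4/4 dx = 19683/20.
  Sum: 19683/28 − 6561/4 + 19683/20 = 6561/140.
  ∫_0^3 (u')² dx = ∫_0^3 (81*x^4/4 - 81*x^3 + 81*x^2) dx. Term by term:
    ∫_0^3 81*x^4/4 dx = 19683/20;  ∫_0^3 -81*x^3 dx = -6561/4;  ∫_0^3 81*x^2 dx = 729.
  Sum: 19683/20 − 6561/4 + 729 = 729/10.
∫_0^3 u² dx = 6561/140, so ||u||_L² = 81*sqrt(35)/70.
∫_0^3 (u')² dx = 729/10, so ||u'||_L² = 27*sqrt(10)/10.
Ratio ||u||_L² / ||u'||_L² = 3*sqrt(14)/14.
Sharp Poincaré constant on H^1_0(0, 3) is C_P = L/π = 3/π, achieved by sin(π/3·x).
A polynomial bump cannot attain the sharp Poincaré constant (only the first sine eigenfunction does), so the ratio is strictly less than C_P, consistent with ||u||_L² ≤ C_P ||u'||_L².


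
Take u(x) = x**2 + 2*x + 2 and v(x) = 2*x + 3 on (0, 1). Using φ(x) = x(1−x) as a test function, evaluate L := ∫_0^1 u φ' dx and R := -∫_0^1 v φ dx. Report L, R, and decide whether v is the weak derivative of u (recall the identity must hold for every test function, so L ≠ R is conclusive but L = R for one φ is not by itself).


LHS = -1/2, RHS = -2/3. No, v is not the weak derivative of u.

u(x) = x**2 + 2*x + 2, classical derivative u'(x) = 2*x + 2.
φ(x) = x(1−x), so φ'(x) = 1 - 2*x.
Note φ(0) = φ(1) = 0, so the boundary term u·φ vanishes.
LHS = ∫_0^1 u(x) φ'(x) dx = ∫_0^1 (-2*x^3 - 3*x^2 - 2*x + 2) dx. Term by term:
  ∫_0^1 -2*x^3 dx = -1/2;  ∫_0^1 -3*x^2 dx = -1;  ∫_0^1 -2*x dx = -1;
  ∫_0^1 2 dx = 2.
Sum: -1/2 − 1 − 1 + 2 = -1/2.
So LHS = -1/2.
∫_0^1 v(x) φ(x) dx = ∫_0^1 (-2*x^3 - x^2 + 3*x) dx. Term by term:
  ∫_0^1 -2*x^3 dx = -1/2;  ∫_0^1 -x^2 dx = -1/3;  ∫_0^1 3*x dx = 3/2.
Sum: -1/2 − 1/3 + 3/2 = 2/3.
So RHS = -∫_0^1 v(x) φ(x) dx = -2/3.
LHS − RHS = 1/6 ≠ 0, so the identity fails.
(For a valid weak derivative the identity must hold for EVERY test function, in particular this one. The failure shows v is NOT the weak derivative of u.)
Correct weak derivative would be u'(x) = 2*x + 2.


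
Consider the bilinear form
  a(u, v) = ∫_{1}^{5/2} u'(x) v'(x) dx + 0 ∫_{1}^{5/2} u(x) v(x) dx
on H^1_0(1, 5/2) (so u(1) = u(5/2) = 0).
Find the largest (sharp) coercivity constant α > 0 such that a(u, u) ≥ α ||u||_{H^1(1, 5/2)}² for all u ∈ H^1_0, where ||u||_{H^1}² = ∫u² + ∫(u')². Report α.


α = 4*π^2/(9 + 4*π^2)

Coercivity of a(·,·) on H^1_0(1, 5/2) means a(u, u) ≥ α ||u||_{H^1}² for every u ∈ H^1_0.
The interval has length L = 3/2, and Poincaré/coercivity depend only on L. Here a(u, u) = ∫(u')² + (0)·∫u².
Here c = 0, so a(u,u) = ∫(u')² alone. The condition a(u,u) ≥ α||u||_{H^1}² reads (1−α)∫(u')² ≥ (α−c)∫u². Any admissible α is ≤ 1 (rapidly oscillating u have ∫u²/∫(u')² → 0), and α = 1 would force 0 ≥ (1−c)∫u², impossible since c < 1; so 1−α > 0. By the sharp Poincaré inequality on H^1_0 of an interval of length L, ∫(u')² ≥ (π/L)²∫u² with equality for the first sine mode sin(π(x−x₀)/L) (x₀ the left endpoint), so the inequality holds for all u iff (1−α)(π/L)² ≥ α − c, i.e. α ≤ ((π/L)² + c)/((π/L)² + 1) = (1 + c(L/π)²)/(1 + (L/π)²). (Direct route, valid since c ≤ 0: Poincaré gives c∫u² ≥ c(L/π)²∫(u')², so a(u,u) ≥ (1 + c(L/π)²)∫(u')², while ||u||_{H^1}² ≤ (1 + (L/π)²)∫(u')²; dividing yields the same α.) With (π/L)² = 4*π^2/9 and c = 0, the largest admissible constant is α = ((π/L)² + c)/((π/L)² + 1).
Simplifying, α = 4*π^2/(9 + 4*π^2).


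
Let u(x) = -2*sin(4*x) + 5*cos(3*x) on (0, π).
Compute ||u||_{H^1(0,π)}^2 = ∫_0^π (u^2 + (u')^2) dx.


||u||_{H^1(0,π)}^2 = -1600/7 + 159*π

u'(x) = -15*sin(3*x) - 8*cos(4*x).
Expand u² and (u')² and integrate term by term on (0, π), using: for integers n ≥ 1, ∫_0^π sin²(nx) dx = ∫_0^π cos²(nx) dx = π/2; for n ≠ n', ∫_0^π sin(nx)sin(n'x) dx = ∫_0^π cos(nx)cos(n'x) dx = 0; and by product-to-sum, ∫_0^π sin(nx)cos(n'x) dx = ½∫_0^π [sin((n+n')x) + sin((n−n')x)] dx, which is 0 when n+n' is even and 2n/(n²−n'²) when n+n' is odd (it need not vanish on (0, π)).
  u² squared terms: (-2)²·∫sin(4x)² dx = 4·π/2 = 2*π;  (5)²·∫cos(3x)² dx = 25·π/2 = 25*π/2.
  u² cross terms: 2·(-2)·(5)·∫sin(4x)·cos(3x) dx = -20·(8/7) = -160/7.
  So ∫_0^π u² dx = 2*π + 25*π/2 − 160/7 = -160/7 + 29*π/2.
  (u')² squared terms: (-15)²·∫sin(3x)² dx = 225·π/2 = 225*π/2;  (-8)²·∫cos(4x)² dx = 64·π/2 = 32*π.
  (u')² cross terms: 2·(-15)·(-8)·∫sin(3x)·cos(4x) dx = 240·(-6/7) = -1440/7.
  So ∫_0^π (u')² dx = 225*π/2 + 32*π − 1440/7 = -1440/7 + 289*π/2.
||u||_{H^1}^2 = (-160/7 + 29*π/2) + (-1440/7 + 289*π/2) = -1600/7 + 159*π.


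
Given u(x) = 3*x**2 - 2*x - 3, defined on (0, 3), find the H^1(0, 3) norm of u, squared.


||u||_{H^1}^2 = 1887/5

The H^1 norm (squared) on an interval (0, L) is
  ||u||_{H^1}^2 = ∫_0^L u(x)^2 dx + ∫_0^L u'(x)^2 dx.
Compute u'(x) = 6*x - 2.
Then u(x)^2 = 9*x**4 - 12*x**3 - 14*x**2 + 12*x + 9 and u'(x)^2 = 36*x**2 - 24*x + 4.
Integrate each monomial from 0 to 3 using ∫_0^3 c·x^n dx = c·3^(n+1)/(n+1):
  ∫_0^3 u(x)^2 dx = ∫_0^3 (9*x^4 - 12*x^3 - 14*x^2 + 12*x + 9) dx. Term by term:
    ∫_0^3 9*x^4 dx = 2187/5;  ∫_0^3 -12*x^3 dx = -243;  ∫_0^3 -14*x^2 dx = -126;
    ∫_0^3 12*x dx = 54;  ∫_0^3 9 dx = 27.
  Sum: 2187/5 − 243 − 126 + 54 + 27 = 747/5.
  ∫_0^3 u'(x)^2 dx = ∫_0^3 (36*x^2 - 24*x + 4) dx. Term by term:
    ∫_0^3 36*x^2 dx = 324;  ∫_0^3 -24*x dx = -108;  ∫_0^3 4 dx = 12.
  Sum: 324 − 108 + 12 = 228.
Adding: ||u||_{H^1}^2 = 747/5 + 228 = 1887/5.


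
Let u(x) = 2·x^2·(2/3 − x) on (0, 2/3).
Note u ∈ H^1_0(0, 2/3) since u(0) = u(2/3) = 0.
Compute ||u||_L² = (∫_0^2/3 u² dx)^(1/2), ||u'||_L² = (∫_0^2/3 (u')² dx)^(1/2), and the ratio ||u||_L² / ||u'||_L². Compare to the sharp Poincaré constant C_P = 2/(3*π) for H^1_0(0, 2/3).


||u||_L² / ||u'||_L² = sqrt(14)/21 < C_P = 2/(3*π).

u(x) = 2·x^2·(2/3 − x), so u'(x) = 2*x*(4 - 9*x)/3.
u(x) = 2·x^2·(2/3 − x) vanishes at x = 0 and x = 2/3, so u ∈ H^1_0(0, 2/3). Differentiate via the product rule and integrate the resulting polynomials term by term.
  ∫_0^2/3 u² dx = ∫_0^2/3 (4*x^6 - 16*x^5/3 + 16*x^4/9) dx. Term by term:
    ∫_0^2/3 4*x^6 dx = 512/15309;  ∫_0^2/3 -16*x^5/3 dx = -512/6561;  ∫_0^2/3 16*x^4/9 dx = 512/10935.
  Sum: 512/15309 − 512/6561 + 512/10935 = 512/229635.
  ∫_0^2/3 (u')² dx = ∫_0^2/3 (36*x^4 - 32*x^3 + 64*x^2/9) dx. Term by term:
    ∫_0^2/3 36*x^4 dx = 128/135;  ∫_0^2/3 -32*x^3 dx = -128/81;  ∫_0^2/3 64*x^2/9 dx = 512/729.
  Sum: 128/135 − 128/81 + 512/729 = 256/3645.
∫_0^2/3 u² dx = 512/229635, so ||u||_L² = 16*sqrt(70)/2835.
∫_0^2/3 (u')² dx = 256/3645, so ||u'||_L² = 16*sqrt(5)/135.
Ratio ||u||_L² / ||u'||_L² = sqrt(14)/21.
Sharp Poincaré constant on H^1_0(0, 2/3) is C_P = L/π = 2/(3*π), achieved by sin(3*π/2·x).
A polynomial bump cannot attain the sharp Poincaré constant (only the first sine eigenfunction does), so the ratio is strictly less than C_P, consistent with ||u||_L² ≤ C_P ||u'||_L².


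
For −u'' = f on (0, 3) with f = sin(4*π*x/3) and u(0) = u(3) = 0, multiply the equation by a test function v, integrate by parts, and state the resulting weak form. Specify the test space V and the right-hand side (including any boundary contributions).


V = H^1_0(0, 3) (so v(0) = v(3) = 0); weak form: ∫_0^3 u'v' dx = ∫_0^3 (sin(4*π*x/3)) v dx for all v ∈ V.

Multiply both sides by a test function v and integrate from 0 to 3:
  ∫_0^3 −u''(x) v(x) dx = ∫_0^3 f(x) v(x) dx.
Integrate the LHS by parts once:
  ∫_0^3 −u'' v dx = −[u'(x) v(x)]_0^3 + ∫_0^3 u'(x) v'(x) dx.
Thus ∫_0^3 u'(x) v'(x) dx = ∫_0^3 f(x) v(x) dx + [u'(x) v(x)]_0^3.
Choose V so that boundary terms are either known or forced to vanish.
u is Dirichlet: u(0) = u(3) = 0. Let V = H^1_0(0, 3); then v(0) = v(3) = 0, and [u' v]_0^3 = 0.
Weak formulation: find u (satisfying any essential BC) such that ∫_0^3 u'(x) v'(x) dx = ∫_0^3 f v dx for all v ∈ V.
Substituting f(x) = sin(4*π*x/3), the right-hand side is ∫_0^3 (sin(4*π*x/3)) v dx.


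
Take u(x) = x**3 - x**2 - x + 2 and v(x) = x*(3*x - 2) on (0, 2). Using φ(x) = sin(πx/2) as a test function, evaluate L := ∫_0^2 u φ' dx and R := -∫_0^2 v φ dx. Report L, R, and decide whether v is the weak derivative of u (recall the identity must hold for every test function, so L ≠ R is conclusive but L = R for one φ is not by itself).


LHS = -12/π + 96/π^3, RHS = -16/π + 96/π^3. No, v is not the weak derivative of u.

u(x) = x**3 - x**2 - x + 2, classical derivative u'(x) = 3*x**2 - 2*x - 1.
φ(x) = sin(πx/2), so φ'(x) = π*cos(π*x/2)/2.
Note φ(0) = φ(2) = 0, so the boundary term u·φ vanishes.
LHS = ∫_0^2 u(x) φ'(x) dx = ∫_0^2 (π*x^3*cos(π*x/2)/2 - π*x^2*cos(π*x/2)/2 - π*x*cos(π*x/2)/2 + π*cos(π*x/2)) dx. Term by term:
  ∫_0^2 π*cos(π*x/2) dx = 0;  ∫_0^2 π*x^3*cos(π*x/2)/2 dx = -24/π + 96/π^3;  ∫_0^2 -π*x*cos(π*x/2)/2 dx = 4/π;
  ∫_0^2 -π*x^2*cos(π*x/2)/2 dx = 8/π.
Sum: 0 + -24/π + 96/π^3 + 4/π + 8/π = -12/π + 96/π^3.
So LHS = -12/π + 96/π^3.
∫_0^2 v(x) φ(x) dx = ∫_0^2 (3*x^2*sin(π*x/2) - 2*x*sin(π*x/2)) dx. Term by term:
  ∫_0^2 -2*x*sin(π*x/2) dx = -8/π;  ∫_0^2 3*x^2*sin(π*x/2) dx = -96/π^3 + 24/π.
Sum: -8/π + -96/π^3 + 24/π = -96/π^3 + 16/π.
So RHS = -∫_0^2 v(x) φ(x) dx = -16/π + 96/π^3.
LHS − RHS = 4/π ≠ 0, so the identity fails.
(For a valid weak derivative the identity must hold for EVERY test function, in particular this one. The failure shows v is NOT the weak derivative of u.)
Correct weak derivative would be u'(x) = 3*x**2 - 2*x - 1.


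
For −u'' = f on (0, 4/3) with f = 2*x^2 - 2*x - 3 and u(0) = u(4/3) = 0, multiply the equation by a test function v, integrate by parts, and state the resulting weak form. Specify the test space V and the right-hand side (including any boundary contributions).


V = H^1_0(0, 4/3) (so v(0) = v(4/3) = 0); weak form: ∫_0^4/3 u'v' dx = ∫_0^4/3 (2*x^2 - 2*x - 3) v dx for all v ∈ V.

Multiply both sides by a test function v and integrate from 0 to 4/3:
  ∫_0^4/3 −u''(x) v(x) dx = ∫_0^4/3 f(x) v(x) dx.
Integrate the LHS by parts once:
  ∫_0^4/3 −u'' v dx = −[u'(x) v(x)]_0^4/3 + ∫_0^4/3 u'(x) v'(x) dx.
Thus ∫_0^4/3 u'(x) v'(x) dx = ∫_0^4/3 f(x) v(x) dx + [u'(x) v(x)]_0^4/3.
Choose V so that boundary terms are either known or forced to vanish.
u is Dirichlet: u(0) = u(4/3) = 0. Let V = H^1_0(0, 4/3); then v(0) = v(4/3) = 0, and [u' v]_0^4/3 = 0.
Weak formulation: find u (satisfying any essential BC) such that ∫_0^4/3 u'(x) v'(x) dx = ∫_0^4/3 f v dx for all v ∈ V.
Substituting f(x) = 2*x^2 - 2*x - 3, the right-hand side is ∫_0^4/3 (2*x^2 - 2*x - 3) v dx.


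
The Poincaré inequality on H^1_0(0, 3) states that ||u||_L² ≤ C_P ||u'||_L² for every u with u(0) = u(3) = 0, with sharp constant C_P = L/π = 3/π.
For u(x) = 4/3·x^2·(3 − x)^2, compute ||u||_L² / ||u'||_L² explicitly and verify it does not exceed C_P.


||u||_L² / ||u'||_L² = sqrt(3)/2 < C_P = 3/π.

u(x) = 4/3·x^2·(3 − x)^2, so u'(x) = 8*x*(x - 3)*(2*x - 3)/3.
u(x) = 4/3·x^2·(3 − x)^2 vanishes at x = 0 and x = 3, so u ∈ H^1_0(0, 3). Differentiate via the product rule and integrate the resulting polynomials term by term.
  ∫_0^3 u² dx = ∫_0^3 (16*x^8/9 - 64*x^7/3 + 96*x^6 - 192*x^5 + 144*x^4) dx. Term by term:
    ∫_0^3 16*x^8/9 dx = 3888;  ∫_0^3 -64*x^7/3 dx = -17496;  ∫_0^3 96*x^6 dx = 209952/7;
    ∫_0^3 -192*x^5 dx = -23328;  ∫_0^3 144*x^4 dx = 34992/5.
  Sum: 3888 − 17496 + 209952/7 − 23328 + 34992/5 = 1944/35.
  ∫_0^3 (u')² dx = ∫_0^3 (256*x^6/9 - 256*x^5 + 832*x^4 - 1152*x^3 + 576*x^2) dx. Term by term:
    ∫_0^3 256*x^6/9 dx = 62208/7;  ∫_0^3 -256*x^5 dx = -31104;  ∫_0^3 832*x^4 dx = 202176/5;
    ∫_0^3 -1152*x^3 dx = -23328;  ∫_0^3 576*x^2 dx = 5184.
  Sum: 62208/7 − 31104 + 202176/5 − 23328 + 5184 = 2592/35.
∫_0^3 u² dx = 1944/35, so ||u||_L² = 18*sqrt(210)/35.
∫_0^3 (u')² dx = 2592/35, so ||u'||_L² = 36*sqrt(70)/35.
Ratio ||u||_L² / ||u'||_L² = sqrt(3)/2.
Sharp Poincaré constant on H^1_0(0, 3) is C_P = L/π = 3/π, achieved by sin(π/3·x).
A polynomial bump cannot attain the sharp Poincaré constant (only the first sine eigenfunction does), so the ratio is strictly less than C_P, consistent with ||u||_L² ≤ C_P ||u'||_L².


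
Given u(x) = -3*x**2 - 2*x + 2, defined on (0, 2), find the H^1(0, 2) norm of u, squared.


||u||_{H^1}^2 = 3424/15

The H^1 norm (squared) on an interval (0, L) is
  ||u||_{H^1}^2 = ∫_0^L u(x)^2 dx + ∫_0^L u'(x)^2 dx.
Compute u'(x) = -6*x - 2.
Then u(x)^2 = 9*x**4 + 12*x**3 - 8*x**2 - 8*x + 4 and u'(x)^2 = 36*x**2 + 24*x + 4.
Integrate each monomial from 0 to 2 using ∫_0^2 c·x^n dx = c·2^(n+1)/(n+1):
  ∫_0^2 u(x)^2 dx = ∫_0^2 (9*x^4 + 12*x^3 - 8*x^2 - 8*x + 4) dx. Term by term:
    ∫_0^2 9*x^4 dx = 288/5;  ∫_0^2 12*x^3 dx = 48;  ∫_0^2 -8*x^2 dx = -64/3;
    ∫_0^2 -8*x dx = -16;  ∫_0^2 4 dx = 8.
  Sum: 288/5 + 48 − 64/3 − 16 + 8 = 1144/15.
  ∫_0^2 u'(x)^2 dx = ∫_0^2 (36*x^2 + 24*x + 4) dx. Term by term:
    ∫_0^2 36*x^2 dx = 96;  ∫_0^2 24*x dx = 48;  ∫_0^2 4 dx = 8.
  Sum: 96 + 48 + 8 = 152.
Adding: ||u||_{H^1}^2 = 1144/15 + 152 = 3424/15.


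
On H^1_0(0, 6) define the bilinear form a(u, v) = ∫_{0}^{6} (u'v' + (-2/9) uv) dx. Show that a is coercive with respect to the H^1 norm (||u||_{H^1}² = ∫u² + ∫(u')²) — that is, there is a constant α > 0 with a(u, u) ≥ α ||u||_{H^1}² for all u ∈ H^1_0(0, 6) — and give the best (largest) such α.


α = (-8 + π^2)/(π^2 + 36)

Coercivity of a(·,·) on H^1_0(0, 6) means a(u, u) ≥ α ||u||_{H^1}² for every u ∈ H^1_0.
The interval has length L = 6, and Poincaré/coercivity depend only on L. Here a(u, u) = ∫(u')² + (-2/9)·∫u².
Here c = -2/9 < 0 with |c| < (π/L)² = π^2/36, so coercivity still holds. The condition a(u,u) ≥ α||u||_{H^1}² reads (1−α)∫(u')² ≥ (α−c)∫u². Any admissible α is ≤ 1 (rapidly oscillating u have ∫u²/∫(u')² → 0), and α = 1 would force 0 ≥ (1−c)∫u², impossible since c < 1; so 1−α > 0. By the sharp Poincaré inequality on H^1_0 of an interval of length L, ∫(u')² ≥ (π/L)²∫u² with equality for the first sine mode sin(π(x−x₀)/L) (x₀ the left endpoint), so the inequality holds for all u iff (1−α)(π/L)² ≥ α − c, i.e. α ≤ ((π/L)² + c)/((π/L)² + 1) = (1 + c(L/π)²)/(1 + (L/π)²). (Direct route, valid since c ≤ 0: Poincaré gives c∫u² ≥ c(L/π)²∫(u')², so a(u,u) ≥ (1 + c(L/π)²)∫(u')², while ||u||_{H^1}² ≤ (1 + (L/π)²)∫(u')²; dividing yields the same α.) With (π/L)² = π^2/36 and c = -2/9, the largest admissible constant is α = ((π/L)² + c)/((π/L)² + 1).
Simplifying, α = (-8 + π^2)/(π^2 + 36).


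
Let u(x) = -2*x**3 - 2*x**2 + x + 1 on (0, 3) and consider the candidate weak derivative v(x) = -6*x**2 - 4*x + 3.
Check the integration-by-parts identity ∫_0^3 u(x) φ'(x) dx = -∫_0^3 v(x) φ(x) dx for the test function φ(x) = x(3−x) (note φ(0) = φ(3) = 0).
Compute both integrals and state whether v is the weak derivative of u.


LHS = 477/5, RHS = 432/5. No, v is not the weak derivative of u.

u(x) = -2*x**3 - 2*x**2 + x + 1, classical derivative u'(x) = -6*x**2 - 4*x + 1.
φ(x) = x(3−x), so φ'(x) = 3 - 2*x.
Note φ(0) = φ(3) = 0, so the boundary term u·φ vanishes.
LHS = ∫_0^3 u(x) φ'(x) dx = ∫_0^3 (4*x^4 - 2*x^3 - 8*x^2 + x + 3) dx. Term by term:
  ∫_0^3 4*x^4 dx = 972/5;  ∫_0^3 -2*x^3 dx = -81/2;  ∫_0^3 -8*x^2 dx = -72;
  ∫_0^3 x dx = 9/2;  ∫_0^3 3 dx = 9.
Sum: 972/5 − 81/2 − 72 + 9/2 + 9 = 477/5.
So LHS = 477/5.
∫_0^3 v(x) φ(x) dx = ∫_0^3 (6*x^4 - 14*x^3 - 15*x^2 + 9*x) dx. Term by term:
  ∫_0^3 6*x^4 dx = 1458/5;  ∫_0^3 -14*x^3 dx = -567/2;  ∫_0^3 -15*x^2 dx = -135;
  ∫_0^3 9*x dx = 81/2.
Sum: 1458/5 − 567/2 − 135 + 81/2 = -432/5.
So RHS = -∫_0^3 v(x) φ(x) dx = 432/5.
LHS − RHS = 9 ≠ 0, so the identity fails.
(For a valid weak derivative the identity must hold for EVERY test function, in particular this one. The failure shows v is NOT the weak derivative of u.)
Correct weak derivative would be u'(x) = -6*x**2 - 4*x + 1.


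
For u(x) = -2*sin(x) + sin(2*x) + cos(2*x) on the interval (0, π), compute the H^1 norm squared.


||u||_{H^1(0,π)}^2 = 40/3 + 9*π

u'(x) = -2*sin(2*x) - 2*cos(x) + 2*cos(2*x).
Expand u² and (u')² and integrate term by term on (0, π), using: for integers n ≥ 1, ∫_0^π sin²(nx) dx = ∫_0^π cos²(nx) dx = π/2; for n ≠ n', ∫_0^π sin(nx)sin(n'x) dx = ∫_0^π cos(nx)cos(n'x) dx = 0; and by product-to-sum, ∫_0^π sin(nx)cos(n'x) dx = ½∫_0^π [sin((n+n')x) + sin((n−n')x)] dx, which is 0 when n+n' is even and 2n/(n²−n'²) when n+n' is odd (it need not vanish on (0, π)).
  u² squared terms: (-2)²·∫sin(x)² dx = 4·π/2 = 2*π;  (1)²·∫cos(2x)² dx = 1·π/2 = π/2;  (1)²·∫sin(2x)² dx = 1·π/2 = π/2.
  u² cross terms: 2·(-2)·(1)·∫sin(x)·cos(2x) dx = -4·(-2/3) = 8/3;  2·(-2)·(1)·∫sin(x)·sin(2x) dx = -4·(0) = 0;  2·(1)·(1)·∫cos(2x)·sin(2x) dx = 2·(0) = 0.
  So ∫_0^π u² dx = 2*π + π/2 + π/2 + 8/3 + 0 + 0 = 8/3 + 3*π.
  (u')² squared terms: (-2)²·∫cos(x)² dx = 4·π/2 = 2*π;  (-2)²·∫sin(2x)² dx = 4·π/2 = 2*π;  (2)²·∫cos(2x)² dx = 4·π/2 = 2*π.
  (u')² cross terms: 2·(-2)·(-2)·∫cos(x)·sin(2x) dx = 8·(4/3) = 32/3;  2·(-2)·(2)·∫cos(x)·cos(2x) dx = -8·(0) = 0;  2·(-2)·(2)·∫sin(2x)·cos(2x) dx = -8·(0) = 0.
  So ∫_0^π (u')² dx = 2*π + 2*π + 2*π + 32/3 + 0 + 0 = 32/3 + 6*π.
||u||_{H^1}^2 = (8/3 + 3*π) + (32/3 + 6*π) = 40/3 + 9*π.


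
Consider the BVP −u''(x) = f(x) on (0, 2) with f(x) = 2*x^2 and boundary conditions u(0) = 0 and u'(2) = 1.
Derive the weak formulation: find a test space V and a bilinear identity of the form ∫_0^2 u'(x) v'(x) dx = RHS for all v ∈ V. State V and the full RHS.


V = {v ∈ H^1(0, 2) : v(0) = 0} (test functions vanish at x = 0 where u is specified); weak form: ∫_0^2 u'v' dx = ∫_0^2 (2*x^2) v dx + v(2) for all v ∈ V.

Multiply both sides by a test function v and integrate from 0 to 2:
  ∫_0^2 −u''(x) v(x) dx = ∫_0^2 f(x) v(x) dx.
Integrate the LHS by parts once:
  ∫_0^2 −u'' v dx = −[u'(x) v(x)]_0^2 + ∫_0^2 u'(x) v'(x) dx.
Thus ∫_0^2 u'(x) v'(x) dx = ∫_0^2 f(x) v(x) dx + [u'(x) v(x)]_0^2.
Choose V so that boundary terms are either known or forced to vanish.
Mixed BC: u(0) = 0 (Dirichlet) and u'(2) = 1 (Neumann). Define V = {v ∈ H^1(0, 2) : v(0) = 0}. Then [u' v]_0^2 = u'(2)·v(2) − u'(0)·0 = v(2).
Weak formulation: find u (satisfying any essential BC) such that ∫_0^2 u'(x) v'(x) dx = ∫_0^2 f v dx + v(2) for all v ∈ V (Dirichlet at 0 absorbed into V; Neumann datum at x = 2 contributes the boundary term).
Substituting f(x) = 2*x^2, the right-hand side is ∫_0^2 (2*x^2) v dx + v(2).


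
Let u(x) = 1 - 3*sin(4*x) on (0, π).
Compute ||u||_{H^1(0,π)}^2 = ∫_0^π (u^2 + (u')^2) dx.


||u||_{H^1(0,π)}^2 = 155*π/2

u'(x) = -12*cos(4*x).
Expand u² and (u')² and integrate term by term on (0, π), using: for integers n ≥ 1, ∫_0^π sin²(nx) dx = ∫_0^π cos²(nx) dx = π/2; for n ≠ n', ∫_0^π sin(nx)sin(n'x) dx = ∫_0^π cos(nx)cos(n'x) dx = 0; and by product-to-sum, ∫_0^π sin(nx)cos(n'x) dx = ½∫_0^π [sin((n+n')x) + sin((n−n')x)] dx, which is 0 when n+n' is even and 2n/(n²−n'²) when n+n' is odd (it need not vanish on (0, π)). For the constant mode: ∫_0^π 1 dx = π, ∫_0^π cos(nx) dx = 0, ∫_0^π sin(nx) dx = (1−(−1)^n)/n.
  u² squared terms: (1)²·∫1 dx = 1·π = π;  (-3)²·∫sin(4x)² dx = 9·π/2 = 9*π/2.
  u² cross terms: 2·(1)·(-3)·∫1·sin(4x) dx = -6·(0) = 0.
  So ∫_0^π u² dx = π + 9*π/2 + 0 = 11*π/2.
  (u')² squared terms: (-12)²·∫cos(4x)² dx = 144·π/2 = 72*π.
  So ∫_0^π (u')² dx = 72*π.
||u||_{H^1}^2 = (11*π/2) + (72*π) = 155*π/2.


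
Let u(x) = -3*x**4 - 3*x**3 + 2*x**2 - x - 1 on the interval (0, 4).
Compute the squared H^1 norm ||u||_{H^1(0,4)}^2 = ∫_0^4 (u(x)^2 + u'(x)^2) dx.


||u||_{H^1}^2 = 92490584/105

The H^1 norm (squared) on an interval (0, L) is
  ||u||_{H^1}^2 = ∫_0^L u(x)^2 dx + ∫_0^L u'(x)^2 dx.
Compute u'(x) = -12*x**3 - 9*x**2 + 4*x - 1.
Then u(x)^2 = 9*x**8 + 18*x**7 - 3*x**6 - 6*x**5 + 16*x**4 + 2*x**3 - 3*x**2 + 2*x + 1 and u'(x)^2 = 144*x**6 + 216*x**5 - 15*x**4 - 48*x**3 + 34*x**2 - 8*x + 1.
Integrate each monomial from 0 to 4 using ∫_0^4 c·x^n dx = c·4^(n+1)/(n+1):
  ∫_0^4 u(x)^2 dx = ∫_0^4 (9*x^8 + 18*x^7 - 3*x^6 - 6*x^5 + 16*x^4 + 2*x^3 - 3*x^2 + 2*x + 1) dx. Term by term:
    ∫_0^4 9*x^8 dx = 262144;  ∫_0^4 18*x^7 dx = 147456;  ∫_0^4 -3*x^6 dx = -49152/7;
    ∫_0^4 -6*x^5 dx = -4096;  ∫_0^4 16*x^4 dx = 16384/5;  ∫_0^4 2*x^3 dx = 128;
    ∫_0^4 -3*x^2 dx = -64;  ∫_0^4 2*x dx = 16;  ∫_0^4 1 dx = 4.
  Sum: 262144 + 147456 − 49152/7 − 4096 + 16384/5 + 128 − 64 + 16 + 4 = 14064508/35.
  ∫_0^4 u'(x)^2 dx = ∫_0^4 (144*x^6 + 216*x^5 - 15*x^4 - 48*x^3 + 34*x^2 - 8*x + 1) dx. Term by term:
    ∫_0^4 144*x^6 dx = 2359296/7;  ∫_0^4 216*x^5 dx = 147456;  ∫_0^4 -15*x^4 dx = -3072;
    ∫_0^4 -48*x^3 dx = -3072;  ∫_0^4 34*x^2 dx = 2176/3;  ∫_0^4 -8*x dx = -64;
    ∫_0^4 1 dx = 4.
  Sum: 2359296/7 + 147456 − 3072 − 3072 + 2176/3 − 64 + 4 = 10059412/21.
Adding: ||u||_{H^1}^2 = 14064508/35 + 10059412/21 = 92490584/105.


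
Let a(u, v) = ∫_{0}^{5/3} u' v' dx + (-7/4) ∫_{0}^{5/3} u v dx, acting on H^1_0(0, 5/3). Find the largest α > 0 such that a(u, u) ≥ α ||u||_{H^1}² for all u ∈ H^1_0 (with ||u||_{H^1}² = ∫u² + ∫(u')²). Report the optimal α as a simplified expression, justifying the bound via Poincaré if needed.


α = (-175 + 36*π^2)/(4*(25 + 9*π^2))

Coercivity of a(·,·) on H^1_0(0, 5/3) means a(u, u) ≥ α ||u||_{H^1}² for every u ∈ H^1_0.
The interval has length L = 5/3, and Poincaré/coercivity depend only on L. Here a(u, u) = ∫(u')² + (-7/4)·∫u².
Here c = -7/4 < 0 with |c| < (π/L)² = 9*π^2/25, so coercivity still holds. The condition a(u,u) ≥ α||u||_{H^1}² reads (1−α)∫(u')² ≥ (α−c)∫u². Any admissible α is ≤ 1 (rapidly oscillating u have ∫u²/∫(u')² → 0), and α = 1 would force 0 ≥ (1−c)∫u², impossible since c < 1; so 1−α > 0. By the sharp Poincaré inequality on H^1_0 of an interval of length L, ∫(u')² ≥ (π/L)²∫u² with equality for the first sine mode sin(π(x−x₀)/L) (x₀ the left endpoint), so the inequality holds for all u iff (1−α)(π/L)² ≥ α − c, i.e. α ≤ ((π/L)² + c)/((π/L)² + 1) = (1 + c(L/π)²)/(1 + (L/π)²). (Direct route, valid since c ≤ 0: Poincaré gives c∫u² ≥ c(L/π)²∫(u')², so a(u,u) ≥ (1 + c(L/π)²)∫(u')², while ||u||_{H^1}² ≤ (1 + (L/π)²)∫(u')²; dividing yields the same α.) With (π/L)² = 9*π^2/25 and c = -7/4, the largest admissible constant is α = ((π/L)² + c)/((π/L)² + 1).
Simplifying, α = (-175 + 36*π^2)/(4*(25 + 9*π^2)).


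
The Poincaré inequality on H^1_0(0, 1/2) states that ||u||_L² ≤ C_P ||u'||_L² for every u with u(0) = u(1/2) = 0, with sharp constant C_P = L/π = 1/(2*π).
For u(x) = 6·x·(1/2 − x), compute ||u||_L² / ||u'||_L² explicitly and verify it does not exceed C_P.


||u||_L² / ||u'||_L² = sqrt(10)/20 < C_P = 1/(2*π).

u(x) = 6·x·(1/2 − x), so u'(x) = 3 - 12*x.
u(x) = 6·x·(1/2 − x) vanishes at x = 0 and x = 1/2, so u ∈ H^1_0(0, 1/2). Differentiate via the product rule and integrate the resulting polynomials term by term.
  ∫_0^1/2 u² dx = ∫_0^1/2 (36*x^4 - 36*x^3 + 9*x^2) dx. Term by term:
    ∫_0^1/2 36*x^4 dx = 9/40;  ∫_0^1/2 -36*x^3 dx = -9/16;  ∫_0^1/2 9*x^2 dx = 3/8.
  Sum: 9/40 − 9/16 + 3/8 = 3/80.
  ∫_0^1/2 (u')² dx = ∫_0^1/2 (144*x^2 - 72*x + 9) dx. Term by term:
    ∫_0^1/2 144*x^2 dx = 6;  ∫_0^1/2 -72*x dx = -9;  ∫_0^1/2 9 dx = 9/2.
  Sum: 6 − 9 + 9/2 = 3/2.
∫_0^1/2 u² dx = 3/80, so ||u||_L² = sqrt(15)/20.
∫_0^1/2 (u')² dx = 3/2, so ||u'||_L² = sqrt(6)/2.
Ratio ||u||_L² / ||u'||_L² = sqrt(10)/20.
Sharp Poincaré constant on H^1_0(0, 1/2) is C_P = L/π = 1/(2*π), achieved by sin(2*π·x).
A polynomial bump cannot attain the sharp Poincaré constant (only the first sine eigenfunction does), so the ratio is strictly less than C_P, consistent with ||u||_L² ≤ C_P ||u'||_L².


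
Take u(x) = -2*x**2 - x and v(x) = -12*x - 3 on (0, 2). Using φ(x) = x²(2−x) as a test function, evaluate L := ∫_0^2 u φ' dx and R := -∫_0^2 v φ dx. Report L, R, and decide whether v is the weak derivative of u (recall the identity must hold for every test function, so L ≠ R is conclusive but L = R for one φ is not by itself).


LHS = 116/15, RHS = 116/5. No, v is not the weak derivative of u.

u(x) = -2*x**2 - x, classical derivative u'(x) = -4*x - 1.
φ(x) = x²(2−x), so φ'(x) = x*(4 - 3*x).
Note φ(0) = φ(2) = 0, so the boundary term u·φ vanishes.
LHS = ∫_0^2 u(x) φ'(x) dx = ∫_0^2 (6*x^4 - 5*x^3 - 4*x^2) dx. Term by term:
  ∫_0^2 6*x^4 dx = 192/5;  ∫_0^2 -5*x^3 dx = -20;  ∫_0^2 -4*x^2 dx = -32/3.
Sum: 192/5 − 20 − 32/3 = 116/15.
So LHS = 116/15.
∫_0^2 v(x) φ(x) dx = ∫_0^2 (12*x^4 - 21*x^3 - 6*x^2) dx. Term by term:
  ∫_0^2 12*x^4 dx = 384/5;  ∫_0^2 -21*x^3 dx = -84;  ∫_0^2 -6*x^2 dx = -16.
Sum: 384/5 − 84 − 16 = -116/5.
So RHS = -∫_0^2 v(x) φ(x) dx = 116/5.
LHS − RHS = -232/15 ≠ 0, so the identity fails.
(For a valid weak derivative the identity must hold for EVERY test function, in particular this one. The failure shows v is NOT the weak derivative of u.)
Correct weak derivative would be u'(x) = -4*x - 1.


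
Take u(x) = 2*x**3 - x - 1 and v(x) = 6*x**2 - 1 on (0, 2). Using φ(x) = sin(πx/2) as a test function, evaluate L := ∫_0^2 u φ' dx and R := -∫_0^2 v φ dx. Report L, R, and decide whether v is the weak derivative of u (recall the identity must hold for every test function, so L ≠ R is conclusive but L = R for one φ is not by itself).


LHS = -44/π + 192/π^3, RHS = -44/π + 192/π^3. Yes, v = u' weakly.

u(x) = 2*x**3 - x - 1, classical derivative u'(x) = 6*x**2 - 1.
φ(x) = sin(πx/2), so φ'(x) = π*cos(π*x/2)/2.
Note φ(0) = φ(2) = 0, so the boundary term u·φ vanishes.
LHS = ∫_0^2 u(x) φ'(x) dx = ∫_0^2 (π*x^3*cos(π*x/2) - π*x*cos(π*x/2)/2 - π*cos(π*x/2)/2) dx. Term by term:
  ∫_0^2 -π*cos(π*x/2)/2 dx = 0;  ∫_0^2 π*x^3*cos(π*x/2) dx = -48/π + 192/π^3;  ∫_0^2 -π*x*cos(π*x/2)/2 dx = 4/π.
Sum: 0 + -48/π + 192/π^3 + 4/π = -44/π + 192/π^3.
So LHS = -44/π + 192/π^3.
∫_0^2 v(x) φ(x) dx = ∫_0^2 (6*x^2*sin(π*x/2) - sin(π*x/2)) dx. Term by term:
  ∫_0^2 -sin(π*x/2) dx = -4/π;  ∫_0^2 6*x^2*sin(π*x/2) dx = -192/π^3 + 48/π.
Sum: -4/π + -192/π^3 + 48/π = -192/π^3 + 44/π.
So RHS = -∫_0^2 v(x) φ(x) dx = -44/π + 192/π^3.
LHS = RHS, so the identity holds for this test φ.
Moreover u is smooth here and v(x) = u'(x) = 6*x**2 - 1 pointwise, so the identity holds for every test function. Hence v is the weak derivative of u.


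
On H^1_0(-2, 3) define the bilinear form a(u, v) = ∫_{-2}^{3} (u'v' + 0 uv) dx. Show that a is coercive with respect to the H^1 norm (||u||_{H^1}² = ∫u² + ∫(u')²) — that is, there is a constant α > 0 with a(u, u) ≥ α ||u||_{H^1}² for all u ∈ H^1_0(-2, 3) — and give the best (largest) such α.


α = π^2/(π^2 + 25)

Coercivity of a(·,·) on H^1_0(-2, 3) means a(u, u) ≥ α ||u||_{H^1}² for every u ∈ H^1_0.
The interval has length L = 5, and Poincaré/coercivity depend only on L. Here a(u, u) = ∫(u')² + (0)·∫u².
Here c = 0, so a(u,u) = ∫(u')² alone. The condition a(u,u) ≥ α||u||_{H^1}² reads (1−α)∫(u')² ≥ (α−c)∫u². Any admissible α is ≤ 1 (rapidly oscillating u have ∫u²/∫(u')² → 0), and α = 1 would force 0 ≥ (1−c)∫u², impossible since c < 1; so 1−α > 0. By the sharp Poincaré inequality on H^1_0 of an interval of length L, ∫(u')² ≥ (π/L)²∫u² with equality for the first sine mode sin(π(x−x₀)/L) (x₀ the left endpoint), so the inequality holds for all u iff (1−α)(π/L)² ≥ α − c, i.e. α ≤ ((π/L)² + c)/((π/L)² + 1) = (1 + c(L/π)²)/(1 + (L/π)²). (Direct route, valid since c ≤ 0: Poincaré gives c∫u² ≥ c(L/π)²∫(u')², so a(u,u) ≥ (1 + c(L/π)²)∫(u')², while ||u||_{H^1}² ≤ (1 + (L/π)²)∫(u')²; dividing yields the same α.) With (π/L)² = π^2/25 and c = 0, the largest admissible constant is α = ((π/L)² + c)/((π/L)² + 1).
Simplifying, α = π^2/(π^2 + 25).


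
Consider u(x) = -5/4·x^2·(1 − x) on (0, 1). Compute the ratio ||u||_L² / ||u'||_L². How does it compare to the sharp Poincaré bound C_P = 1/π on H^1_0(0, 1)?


||u||_L² / ||u'||_L² = sqrt(14)/14 < C_P = 1/π.

u(x) = -5/4·x^2·(1 − x), so u'(x) = 5*x*(3*x - 2)/4.
u(x) = -5/4·x^2·(1 − x) vanishes at x = 0 and x = 1, so u ∈ H^1_0(0, 1). Differentiate via the product rule and integrate the resulting polynomials term by term.
  ∫_0^1 u² dx = ∫_0^1 (25*x^6/16 - 25*x^5/8 + 25*x^4/16) dx. Term by term:
    ∫_0^1 25*x^6/16 dx = 25/112;  ∫_0^1 -25*x^5/8 dx = -25/48;  ∫_0^1 25*x^4/16 dx = 5/16.
  Sum: 25/112 − 25/48 + 5/16 = 5/336.
  ∫_0^1 (u')² dx = ∫_0^1 (225*x^4/16 - 75*x^3/4 + 25*x^2/4) dx. Term by term:
    ∫_0^1 225*x^4/16 dx = 45/16;  ∫_0^1 -75*x^3/4 dx = -75/16;  ∫_0^1 25*x^2/4 dx = 25/12.
  Sum: 45/16 − 75/16 + 25/12 = 5/24.
∫_0^1 u² dx = 5/336, so ||u||_L² = sqrt(105)/84.
∫_0^1 (u')² dx = 5/24, so ||u'||_L² = sqrt(30)/12.
Ratio ||u||_L² / ||u'||_L² = sqrt(14)/14.
Sharp Poincaré constant on H^1_0(0, 1) is C_P = L/π = 1/π, achieved by sin(π·x).
A polynomial bump cannot attain the sharp Poincaré constant (only the first sine eigenfunction does), so the ratio is strictly less than C_P, consistent with ||u||_L² ≤ C_P ||u'||_L².


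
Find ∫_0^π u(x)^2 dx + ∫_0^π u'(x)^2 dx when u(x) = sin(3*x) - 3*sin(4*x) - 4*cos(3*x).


||u||_{H^1(0,π)}^2 = 1920/7 + 323*π/2

u'(x) = 12*sin(3*x) + 3*cos(3*x) - 12*cos(4*x).
Expand u² and (u')² and integrate term by term on (0, π), using: for integers n ≥ 1, ∫_0^π sin²(nx) dx = ∫_0^π cos²(nx) dx = π/2; for n ≠ n', ∫_0^π sin(nx)sin(n'x) dx = ∫_0^π cos(nx)cos(n'x) dx = 0; and by product-to-sum, ∫_0^π sin(nx)cos(n'x) dx = ½∫_0^π [sin((n+n')x) + sin((n−n')x)] dx, which is 0 when n+n' is even and 2n/(n²−n'²) when n+n' is odd (it need not vanish on (0, π)).
  u² squared terms: (-4)²·∫cos(3x)² dx = 16·π/2 = 8*π;  (-3)²·∫sin(4x)² dx = 9·π/2 = 9*π/2;  (1)²·∫sin(3x)² dx = 1·π/2 = π/2.
  u² cross terms: 2·(-4)·(-3)·∫cos(3x)·sin(4x) dx = 24·(8/7) = 192/7;  2·(-4)·(1)·∫cos(3x)·sin(3x) dx = -8·(0) = 0;  2·(-3)·(1)·∫sin(4x)·sin(3x) dx = -6·(0) = 0.
  So ∫_0^π u² dx = 8*π + 9*π/2 + π/2 + 192/7 + 0 + 0 = 192/7 + 13*π.
  (u')² squared terms: (-12)²·∫cos(4x)² dx = 144·π/2 = 72*π;  (3)²·∫cos(3x)² dx = 9·π/2 = 9*π/2;  (12)²·∫sin(3x)² dx = 144·π/2 = 72*π.
  (u')² cross terms: 2·(-12)·(3)·∫cos(4x)·cos(3x) dx = -72·(0) = 0;  2·(-12)·(12)·∫cos(4x)·sin(3x) dx = -288·(-6/7) = 1728/7;  2·(3)·(12)·∫cos(3x)·sin(3x) dx = 72·(0) = 0.
  So ∫_0^π (u')² dx = 72*π + 9*π/2 + 72*π + 0 + 1728/7 + 0 = 1728/7 + 297*π/2.
||u||_{H^1}^2 = (192/7 + 13*π) + (1728/7 + 297*π/2) = 1920/7 + 323*π/2.


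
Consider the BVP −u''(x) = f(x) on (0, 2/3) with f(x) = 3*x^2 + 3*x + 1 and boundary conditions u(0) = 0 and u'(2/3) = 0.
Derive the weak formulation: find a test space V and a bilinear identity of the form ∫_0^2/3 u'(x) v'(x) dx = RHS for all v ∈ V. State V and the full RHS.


V = {v ∈ H^1(0, 2/3) : v(0) = 0} (test functions vanish at x = 0 where u is specified); weak form: ∫_0^2/3 u'v' dx = ∫_0^2/3 (3*x^2 + 3*x + 1) v dx for all v ∈ V.

Multiply both sides by a test function v and integrate from 0 to 2/3:
  ∫_0^2/3 −u''(x) v(x) dx = ∫_0^2/3 f(x) v(x) dx.
Integrate the LHS by parts once:
  ∫_0^2/3 −u'' v dx = −[u'(x) v(x)]_0^2/3 + ∫_0^2/3 u'(x) v'(x) dx.
Thus ∫_0^2/3 u'(x) v'(x) dx = ∫_0^2/3 f(x) v(x) dx + [u'(x) v(x)]_0^2/3.
Choose V so that boundary terms are either known or forced to vanish.
Mixed BC: u(0) = 0 (Dirichlet) and u'(2/3) = 0 (Neumann). Define V = {v ∈ H^1(0, 2/3) : v(0) = 0}. Then [u' v]_0^2/3 = u'(2/3)·v(2/3) − u'(0)·0 = 0.
Weak formulation: find u (satisfying any essential BC) such that ∫_0^2/3 u'(x) v'(x) dx = ∫_0^2/3 f v dx for all v ∈ V (Dirichlet at 0 absorbed into V; the Neumann datum at x = 2/3 is zero, so no boundary term remains).
Substituting f(x) = 3*x^2 + 3*x + 1, the right-hand side is ∫_0^2/3 (3*x^2 + 3*x + 1) v dx.


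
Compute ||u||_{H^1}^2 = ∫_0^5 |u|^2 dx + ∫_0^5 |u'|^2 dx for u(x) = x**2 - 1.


||u||_{H^1}^2 = 2140/3

The H^1 norm (squared) on an interval (0, L) is
  ||u||_{H^1}^2 = ∫_0^L u(x)^2 dx + ∫_0^L u'(x)^2 dx.
Compute u'(x) = 2*x.
Then u(x)^2 = x**4 - 2*x**2 + 1 and u'(x)^2 = 4*x**2.
Integrate each monomial from 0 to 5 using ∫_0^5 c·x^n dx = c·5^(n+1)/(n+1):
  ∫_0^5 u(x)^2 dx = ∫_0^5 (x^4 - 2*x^2 + 1) dx. Term by term:
    ∫_0^5 x^4 dx = 625;  ∫_0^5 -2*x^2 dx = -250/3;  ∫_0^5 1 dx = 5.
  Sum: 625 − 250/3 + 5 = 1640/3.
  ∫_0^5 u'(x)^2 dx = ∫_0^5 (4*x^2) dx. Term by term:
    ∫_0^5 4*x^2 dx = 500/3.
Adding: ||u||_{H^1}^2 = 1640/3 + 500/3 = 2140/3.


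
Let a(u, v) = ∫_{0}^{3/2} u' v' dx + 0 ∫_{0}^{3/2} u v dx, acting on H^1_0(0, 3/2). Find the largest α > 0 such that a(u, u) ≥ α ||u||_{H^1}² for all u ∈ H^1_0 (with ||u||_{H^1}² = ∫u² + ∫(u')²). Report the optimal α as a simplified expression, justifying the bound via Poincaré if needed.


α = 4*π^2/(9 + 4*π^2)

Coercivity of a(·,·) on H^1_0(0, 3/2) means a(u, u) ≥ α ||u||_{H^1}² for every u ∈ H^1_0.
The interval has length L = 3/2, and Poincaré/coercivity depend only on L. Here a(u, u) = ∫(u')² + (0)·∫u².
Here c = 0, so a(u,u) = ∫(u')² alone. The condition a(u,u) ≥ α||u||_{H^1}² reads (1−α)∫(u')² ≥ (α−c)∫u². Any admissible α is ≤ 1 (rapidly oscillating u have ∫u²/∫(u')² → 0), and α = 1 would force 0 ≥ (1−c)∫u², impossible since c < 1; so 1−α > 0. By the sharp Poincaré inequality on H^1_0 of an interval of length L, ∫(u')² ≥ (π/L)²∫u² with equality for the first sine mode sin(π(x−x₀)/L) (x₀ the left endpoint), so the inequality holds for all u iff (1−α)(π/L)² ≥ α − c, i.e. α ≤ ((π/L)² + c)/((π/L)² + 1) = (1 + c(L/π)²)/(1 + (L/π)²). (Direct route, valid since c ≤ 0: Poincaré gives c∫u² ≥ c(L/π)²∫(u')², so a(u,u) ≥ (1 + c(L/π)²)∫(u')², while ||u||_{H^1}² ≤ (1 + (L/π)²)∫(u')²; dividing yields the same α.) With (π/L)² = 4*π^2/9 and c = 0, the largest admissible constant is α = ((π/L)² + c)/((π/L)² + 1).
Simplifying, α = 4*π^2/(9 + 4*π^2).


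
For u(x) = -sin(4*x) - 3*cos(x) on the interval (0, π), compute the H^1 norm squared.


||u||_{H^1(0,π)}^2 = 32/5 + 35*π/2

u'(x) = 3*sin(x) - 4*cos(4*x).
Expand u² and (u')² and integrate term by term on (0, π), using: for integers n ≥ 1, ∫_0^π sin²(nx) dx = ∫_0^π cos²(nx) dx = π/2; for n ≠ n', ∫_0^π sin(nx)sin(n'x) dx = ∫_0^π cos(nx)cos(n'x) dx = 0; and by product-to-sum, ∫_0^π sin(nx)cos(n'x) dx = ½∫_0^π [sin((n+n')x) + sin((n−n')x)] dx, which is 0 when n+n' is even and 2n/(n²−n'²) when n+n' is odd (it need not vanish on (0, π)).
  u² squared terms: (-1)²·∫sin(4x)² dx = 1·π/2 = π/2;  (-3)²·∫cos(x)² dx = 9·π/2 = 9*π/2.
  u² cross terms: 2·(-1)·(-3)·∫sin(4x)·cos(x) dx = 6·(8/15) = 16/5.
  So ∫_0^π u² dx = π/2 + 9*π/2 + 16/5 = 16/5 + 5*π.
  (u')² squared terms: (-4)²·∫cos(4x)² dx = 16·π/2 = 8*π;  (3)²·∫sin(x)² dx = 9·π/2 = 9*π/2.
  (u')² cross terms: 2·(-4)·(3)·∫cos(4x)·sin(x) dx = -24·(-2/15) = 16/5.
  So ∫_0^π (u')² dx = 8*π + 9*π/2 + 16/5 = 16/5 + 25*π/2.
||u||_{H^1}^2 = (16/5 + 5*π) + (16/5 + 25*π/2) = 32/5 + 35*π/2.


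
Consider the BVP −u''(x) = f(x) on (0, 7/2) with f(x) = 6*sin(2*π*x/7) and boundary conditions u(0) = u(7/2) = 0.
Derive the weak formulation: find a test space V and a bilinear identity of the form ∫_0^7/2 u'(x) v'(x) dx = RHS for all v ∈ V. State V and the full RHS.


V = H^1_0(0, 7/2) (so v(0) = v(7/2) = 0); weak form: ∫_0^7/2 u'v' dx = ∫_0^7/2 (6*sin(2*π*x/7)) v dx for all v ∈ V.

Multiply both sides by a test function v and integrate from 0 to 7/2:
  ∫_0^7/2 −u''(x) v(x) dx = ∫_0^7/2 f(x) v(x) dx.
Integrate the LHS by parts once:
  ∫_0^7/2 −u'' v dx = −[u'(x) v(x)]_0^7/2 + ∫_0^7/2 u'(x) v'(x) dx.
Thus ∫_0^7/2 u'(x) v'(x) dx = ∫_0^7/2 f(x) v(x) dx + [u'(x) v(x)]_0^7/2.
Choose V so that boundary terms are either known or forced to vanish.
u is Dirichlet: u(0) = u(7/2) = 0. Let V = H^1_0(0, 7/2); then v(0) = v(7/2) = 0, and [u' v]_0^7/2 = 0.
Weak formulation: find u (satisfying any essential BC) such that ∫_0^7/2 u'(x) v'(x) dx = ∫_0^7/2 f v dx for all v ∈ V.
Substituting f(x) = 6*sin(2*π*x/7), the right-hand side is ∫_0^7/2 (6*sin(2*π*x/7)) v dx.
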